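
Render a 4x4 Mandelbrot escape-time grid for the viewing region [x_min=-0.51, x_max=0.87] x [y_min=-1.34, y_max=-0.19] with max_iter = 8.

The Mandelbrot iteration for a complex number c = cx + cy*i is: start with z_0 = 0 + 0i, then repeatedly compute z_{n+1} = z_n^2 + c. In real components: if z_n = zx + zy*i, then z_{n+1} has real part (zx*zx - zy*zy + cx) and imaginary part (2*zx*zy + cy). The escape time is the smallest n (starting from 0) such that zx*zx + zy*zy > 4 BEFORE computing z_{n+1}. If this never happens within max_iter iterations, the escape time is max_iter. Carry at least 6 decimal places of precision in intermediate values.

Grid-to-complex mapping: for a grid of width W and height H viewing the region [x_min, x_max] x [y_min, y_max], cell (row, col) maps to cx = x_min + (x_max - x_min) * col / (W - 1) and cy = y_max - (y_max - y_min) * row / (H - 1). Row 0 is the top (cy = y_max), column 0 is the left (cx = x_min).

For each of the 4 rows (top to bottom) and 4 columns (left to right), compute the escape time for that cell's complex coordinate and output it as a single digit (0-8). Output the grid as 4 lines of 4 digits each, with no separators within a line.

(row=0, col=0): c = -0.5100 + -0.1900i → escape time 8
(row=0, col=1): c = -0.0500 + -0.1900i → escape time 8
(row=0, col=2): c = 0.4100 + -0.1900i → escape time 8
(row=0, col=3): c = 0.8700 + -0.1900i → escape time 3
(row=1, col=0): c = -0.5100 + -0.5733i → escape time 8
(row=1, col=1): c = -0.0500 + -0.5733i → escape time 8
(row=1, col=2): c = 0.4100 + -0.5733i → escape time 8
(row=1, col=3): c = 0.8700 + -0.5733i → escape time 2
(row=2, col=0): c = -0.5100 + -0.9567i → escape time 4
(row=2, col=1): c = -0.0500 + -0.9567i → escape time 8
(row=2, col=2): c = 0.4100 + -0.9567i → escape time 3
(row=2, col=3): c = 0.8700 + -0.9567i → escape time 2
(row=3, col=0): c = -0.5100 + -1.3400i → escape time 2
(row=3, col=1): c = -0.0500 + -1.3400i → escape time 2
(row=3, col=2): c = 0.4100 + -1.3400i → escape time 2
(row=3, col=3): c = 0.8700 + -1.3400i → escape time 2

Answer: 8883
8882
4832
2222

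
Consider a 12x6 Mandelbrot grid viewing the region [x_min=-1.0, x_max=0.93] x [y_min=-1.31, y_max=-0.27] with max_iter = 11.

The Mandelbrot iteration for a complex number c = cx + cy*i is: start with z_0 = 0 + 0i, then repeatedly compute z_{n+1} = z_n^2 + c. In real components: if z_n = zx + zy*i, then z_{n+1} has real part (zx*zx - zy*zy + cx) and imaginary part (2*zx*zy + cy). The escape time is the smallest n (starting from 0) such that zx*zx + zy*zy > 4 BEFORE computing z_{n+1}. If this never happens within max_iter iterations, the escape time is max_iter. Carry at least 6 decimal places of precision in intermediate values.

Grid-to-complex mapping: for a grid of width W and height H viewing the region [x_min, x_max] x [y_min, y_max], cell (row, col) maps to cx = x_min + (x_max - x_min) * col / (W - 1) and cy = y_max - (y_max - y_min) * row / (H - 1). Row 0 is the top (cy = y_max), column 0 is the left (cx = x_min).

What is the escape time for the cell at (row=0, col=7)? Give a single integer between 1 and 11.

Answer: 11

Derivation:
z_0 = 0 + 0i, c = 0.2282 + -0.2700i
Iter 1: z = 0.2282 + -0.2700i, |z|^2 = 0.1250
Iter 2: z = 0.2073 + -0.3932i, |z|^2 = 0.1976
Iter 3: z = 0.1166 + -0.4331i, |z|^2 = 0.2011
Iter 4: z = 0.0542 + -0.3710i, |z|^2 = 0.1405
Iter 5: z = 0.0935 + -0.3102i, |z|^2 = 0.1050
Iter 6: z = 0.1407 + -0.3280i, |z|^2 = 0.1274
Iter 7: z = 0.1404 + -0.3623i, |z|^2 = 0.1510
Iter 8: z = 0.1166 + -0.3717i, |z|^2 = 0.1518
Iter 9: z = 0.1036 + -0.3567i, |z|^2 = 0.1380
Iter 10: z = 0.1117 + -0.3439i, |z|^2 = 0.1308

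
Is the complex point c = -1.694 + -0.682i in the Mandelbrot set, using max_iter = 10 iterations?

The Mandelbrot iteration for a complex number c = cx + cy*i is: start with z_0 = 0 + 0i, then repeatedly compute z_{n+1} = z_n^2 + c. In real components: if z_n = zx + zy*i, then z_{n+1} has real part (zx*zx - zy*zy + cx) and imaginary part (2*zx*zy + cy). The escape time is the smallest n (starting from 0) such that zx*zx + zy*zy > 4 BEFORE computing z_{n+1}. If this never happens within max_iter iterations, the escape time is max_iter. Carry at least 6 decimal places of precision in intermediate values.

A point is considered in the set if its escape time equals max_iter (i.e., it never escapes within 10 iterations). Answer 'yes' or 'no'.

z_0 = 0 + 0i, c = -1.6940 + -0.6820i
Iter 1: z = -1.6940 + -0.6820i, |z|^2 = 3.3348
Iter 2: z = 0.7105 + 1.6286i, |z|^2 = 3.1572
Iter 3: z = -3.8416 + 1.6323i, |z|^2 = 17.4220
Escaped at iteration 3

Answer: no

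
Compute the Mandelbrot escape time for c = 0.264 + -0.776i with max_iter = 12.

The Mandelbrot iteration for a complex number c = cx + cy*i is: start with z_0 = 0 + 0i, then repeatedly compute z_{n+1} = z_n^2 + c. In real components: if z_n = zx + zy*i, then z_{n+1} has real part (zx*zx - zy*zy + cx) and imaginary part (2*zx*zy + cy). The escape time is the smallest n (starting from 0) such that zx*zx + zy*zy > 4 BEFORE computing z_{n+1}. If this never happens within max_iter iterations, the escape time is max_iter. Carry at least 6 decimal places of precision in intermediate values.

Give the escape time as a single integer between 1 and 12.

z_0 = 0 + 0i, c = 0.2640 + -0.7760i
Iter 1: z = 0.2640 + -0.7760i, |z|^2 = 0.6719
Iter 2: z = -0.2685 + -1.1857i, |z|^2 = 1.4780
Iter 3: z = -1.0699 + -0.1393i, |z|^2 = 1.1640
Iter 4: z = 1.3892 + -0.4779i, |z|^2 = 2.1583
Iter 5: z = 1.9655 + -2.1038i, |z|^2 = 8.2894
Escaped at iteration 5

Answer: 5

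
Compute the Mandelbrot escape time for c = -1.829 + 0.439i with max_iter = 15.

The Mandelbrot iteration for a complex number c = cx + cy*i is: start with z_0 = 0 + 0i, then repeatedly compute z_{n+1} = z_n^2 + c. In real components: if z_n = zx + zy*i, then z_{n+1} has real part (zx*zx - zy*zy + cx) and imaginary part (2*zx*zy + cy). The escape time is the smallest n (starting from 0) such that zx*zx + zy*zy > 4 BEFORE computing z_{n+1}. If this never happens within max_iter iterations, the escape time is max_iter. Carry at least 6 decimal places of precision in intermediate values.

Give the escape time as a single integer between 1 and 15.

Answer: 3

Derivation:
z_0 = 0 + 0i, c = -1.8290 + 0.4390i
Iter 1: z = -1.8290 + 0.4390i, |z|^2 = 3.5380
Iter 2: z = 1.3235 + -1.1669i, |z|^2 = 3.1133
Iter 3: z = -1.4389 + -2.6497i, |z|^2 = 9.0914
Escaped at iteration 3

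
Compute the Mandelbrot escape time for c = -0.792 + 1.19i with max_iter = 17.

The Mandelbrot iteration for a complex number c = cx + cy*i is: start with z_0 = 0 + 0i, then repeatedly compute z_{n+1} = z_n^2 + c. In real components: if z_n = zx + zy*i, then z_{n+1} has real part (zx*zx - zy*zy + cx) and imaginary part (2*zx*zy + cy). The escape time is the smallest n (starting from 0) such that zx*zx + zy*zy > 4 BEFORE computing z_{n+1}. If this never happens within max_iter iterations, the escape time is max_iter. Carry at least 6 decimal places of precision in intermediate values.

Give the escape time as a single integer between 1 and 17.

z_0 = 0 + 0i, c = -0.7920 + 1.1900i
Iter 1: z = -0.7920 + 1.1900i, |z|^2 = 2.0434
Iter 2: z = -1.5808 + -0.6950i, |z|^2 = 2.9820
Iter 3: z = 1.2241 + 3.3872i, |z|^2 = 12.9717
Escaped at iteration 3

Answer: 3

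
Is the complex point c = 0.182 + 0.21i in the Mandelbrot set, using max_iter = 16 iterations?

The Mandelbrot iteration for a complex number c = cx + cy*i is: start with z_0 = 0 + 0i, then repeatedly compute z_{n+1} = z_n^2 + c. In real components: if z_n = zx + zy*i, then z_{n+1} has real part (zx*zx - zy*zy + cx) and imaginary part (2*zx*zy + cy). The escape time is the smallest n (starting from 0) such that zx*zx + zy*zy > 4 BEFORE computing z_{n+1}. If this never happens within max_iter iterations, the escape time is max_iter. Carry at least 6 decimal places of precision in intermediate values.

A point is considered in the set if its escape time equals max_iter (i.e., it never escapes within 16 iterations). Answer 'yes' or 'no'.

z_0 = 0 + 0i, c = 0.1820 + 0.2100i
Iter 1: z = 0.1820 + 0.2100i, |z|^2 = 0.0772
Iter 2: z = 0.1710 + 0.2864i, |z|^2 = 0.1113
Iter 3: z = 0.1292 + 0.3080i, |z|^2 = 0.1115
Iter 4: z = 0.1038 + 0.2896i, |z|^2 = 0.0946
Iter 5: z = 0.1089 + 0.2701i, |z|^2 = 0.0848
Iter 6: z = 0.1209 + 0.2689i, |z|^2 = 0.0869
Iter 7: z = 0.1243 + 0.2750i, |z|^2 = 0.0911
Iter 8: z = 0.1218 + 0.2784i, |z|^2 = 0.0923
Iter 9: z = 0.1193 + 0.2778i, |z|^2 = 0.0914
Iter 10: z = 0.1191 + 0.2763i, |z|^2 = 0.0905
Iter 11: z = 0.1198 + 0.2758i, |z|^2 = 0.0904
Iter 12: z = 0.1203 + 0.2761i, |z|^2 = 0.0907
Iter 13: z = 0.1202 + 0.2764i, |z|^2 = 0.0909
Iter 14: z = 0.1200 + 0.2765i, |z|^2 = 0.0909
Iter 15: z = 0.1200 + 0.2764i, |z|^2 = 0.0908
Did not escape in 16 iterations → in set

Answer: yes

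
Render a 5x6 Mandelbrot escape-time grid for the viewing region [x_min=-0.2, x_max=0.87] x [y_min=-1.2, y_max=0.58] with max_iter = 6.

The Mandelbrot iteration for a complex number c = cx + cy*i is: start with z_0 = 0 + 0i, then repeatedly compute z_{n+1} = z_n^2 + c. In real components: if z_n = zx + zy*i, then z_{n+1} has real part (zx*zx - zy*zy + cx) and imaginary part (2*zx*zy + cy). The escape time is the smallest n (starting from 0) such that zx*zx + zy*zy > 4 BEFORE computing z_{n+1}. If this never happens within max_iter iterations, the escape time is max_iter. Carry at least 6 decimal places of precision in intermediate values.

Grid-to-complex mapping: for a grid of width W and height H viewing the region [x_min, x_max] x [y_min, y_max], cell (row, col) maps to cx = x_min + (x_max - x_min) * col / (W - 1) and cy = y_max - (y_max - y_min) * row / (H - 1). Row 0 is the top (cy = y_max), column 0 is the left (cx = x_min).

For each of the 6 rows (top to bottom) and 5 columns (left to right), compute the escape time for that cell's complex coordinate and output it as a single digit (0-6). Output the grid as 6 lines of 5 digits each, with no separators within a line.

Answer: 66632
66643
66643
66633
66432
33222

Derivation:
(row=0, col=0): c = -0.2000 + 0.5800i → escape time 6
(row=0, col=1): c = 0.0675 + 0.5800i → escape time 6
(row=0, col=2): c = 0.3350 + 0.5800i → escape time 6
(row=0, col=3): c = 0.6025 + 0.5800i → escape time 3
(row=0, col=4): c = 0.8700 + 0.5800i → escape time 2
(row=1, col=0): c = -0.2000 + 0.2240i → escape time 6
(row=1, col=1): c = 0.0675 + 0.2240i → escape time 6
(row=1, col=2): c = 0.3350 + 0.2240i → escape time 6
(row=1, col=3): c = 0.6025 + 0.2240i → escape time 4
(row=1, col=4): c = 0.8700 + 0.2240i → escape time 3
(row=2, col=0): c = -0.2000 + -0.1320i → escape time 6
(row=2, col=1): c = 0.0675 + -0.1320i → escape time 6
(row=2, col=2): c = 0.3350 + -0.1320i → escape time 6
(row=2, col=3): c = 0.6025 + -0.1320i → escape time 4
(row=2, col=4): c = 0.8700 + -0.1320i → escape time 3
(row=3, col=0): c = -0.2000 + -0.4880i → escape time 6
(row=3, col=1): c = 0.0675 + -0.4880i → escape time 6
(row=3, col=2): c = 0.3350 + -0.4880i → escape time 6
(row=3, col=3): c = 0.6025 + -0.4880i → escape time 3
(row=3, col=4): c = 0.8700 + -0.4880i → escape time 3
(row=4, col=0): c = -0.2000 + -0.8440i → escape time 6
(row=4, col=1): c = 0.0675 + -0.8440i → escape time 6
(row=4, col=2): c = 0.3350 + -0.8440i → escape time 4
(row=4, col=3): c = 0.6025 + -0.8440i → escape time 3
(row=4, col=4): c = 0.8700 + -0.8440i → escape time 2
(row=5, col=0): c = -0.2000 + -1.2000i → escape time 3
(row=5, col=1): c = 0.0675 + -1.2000i → escape time 3
(row=5, col=2): c = 0.3350 + -1.2000i → escape time 2
(row=5, col=3): c = 0.6025 + -1.2000i → escape time 2
(row=5, col=4): c = 0.8700 + -1.2000i → escape time 2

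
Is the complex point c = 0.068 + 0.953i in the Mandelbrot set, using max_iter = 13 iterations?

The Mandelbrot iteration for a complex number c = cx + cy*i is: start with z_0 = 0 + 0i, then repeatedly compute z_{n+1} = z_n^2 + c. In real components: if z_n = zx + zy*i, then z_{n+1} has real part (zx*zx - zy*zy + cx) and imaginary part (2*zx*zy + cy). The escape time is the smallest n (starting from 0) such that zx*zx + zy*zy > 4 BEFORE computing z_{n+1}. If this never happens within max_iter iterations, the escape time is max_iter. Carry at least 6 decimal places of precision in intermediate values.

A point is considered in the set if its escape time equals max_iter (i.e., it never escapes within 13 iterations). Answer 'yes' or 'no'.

Answer: no

Derivation:
z_0 = 0 + 0i, c = 0.0680 + 0.9530i
Iter 1: z = 0.0680 + 0.9530i, |z|^2 = 0.9128
Iter 2: z = -0.8356 + 1.0826i, |z|^2 = 1.8702
Iter 3: z = -0.4058 + -0.8562i, |z|^2 = 0.8978
Iter 4: z = -0.5004 + 1.6480i, |z|^2 = 2.9662
Iter 5: z = -2.3974 + -0.6963i, |z|^2 = 6.2324
Escaped at iteration 5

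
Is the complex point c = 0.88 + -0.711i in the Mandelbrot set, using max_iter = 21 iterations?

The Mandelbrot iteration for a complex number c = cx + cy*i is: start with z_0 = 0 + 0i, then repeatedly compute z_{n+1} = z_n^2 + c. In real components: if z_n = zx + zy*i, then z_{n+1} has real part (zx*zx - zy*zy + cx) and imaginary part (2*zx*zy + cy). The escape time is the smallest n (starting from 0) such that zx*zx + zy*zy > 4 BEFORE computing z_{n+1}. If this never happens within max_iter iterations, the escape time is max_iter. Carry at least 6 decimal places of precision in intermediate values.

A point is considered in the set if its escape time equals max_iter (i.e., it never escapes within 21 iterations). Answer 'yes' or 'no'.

z_0 = 0 + 0i, c = 0.8800 + -0.7110i
Iter 1: z = 0.8800 + -0.7110i, |z|^2 = 1.2799
Iter 2: z = 1.1489 + -1.9624i, |z|^2 = 5.1708
Escaped at iteration 2

Answer: no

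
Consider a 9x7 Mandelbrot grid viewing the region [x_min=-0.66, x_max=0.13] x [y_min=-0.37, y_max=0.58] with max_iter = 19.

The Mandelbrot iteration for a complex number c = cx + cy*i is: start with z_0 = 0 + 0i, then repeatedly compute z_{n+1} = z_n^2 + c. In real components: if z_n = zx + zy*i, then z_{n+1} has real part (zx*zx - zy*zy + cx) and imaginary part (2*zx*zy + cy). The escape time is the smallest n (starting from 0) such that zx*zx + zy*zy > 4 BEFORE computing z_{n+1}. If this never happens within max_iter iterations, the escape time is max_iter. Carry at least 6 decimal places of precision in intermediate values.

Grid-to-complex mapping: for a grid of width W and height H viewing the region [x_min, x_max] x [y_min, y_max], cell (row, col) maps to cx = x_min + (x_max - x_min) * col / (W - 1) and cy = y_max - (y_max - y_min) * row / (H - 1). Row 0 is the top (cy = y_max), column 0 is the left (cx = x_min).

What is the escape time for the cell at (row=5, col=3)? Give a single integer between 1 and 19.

z_0 = 0 + 0i, c = -0.3638 + -0.2117i
Iter 1: z = -0.3638 + -0.2117i, |z|^2 = 0.1771
Iter 2: z = -0.2762 + -0.0577i, |z|^2 = 0.0796
Iter 3: z = -0.2908 + -0.1798i, |z|^2 = 0.1169
Iter 4: z = -0.3115 + -0.1071i, |z|^2 = 0.1085
Iter 5: z = -0.2782 + -0.1449i, |z|^2 = 0.0984
Iter 6: z = -0.3074 + -0.1310i, |z|^2 = 0.1117
Iter 7: z = -0.2864 + -0.1311i, |z|^2 = 0.0992
Iter 8: z = -0.2989 + -0.1366i, |z|^2 = 0.1080
Iter 9: z = -0.2931 + -0.1300i, |z|^2 = 0.1028
Iter 10: z = -0.2948 + -0.1354i, |z|^2 = 0.1052
Iter 11: z = -0.2952 + -0.1318i, |z|^2 = 0.1045
Iter 12: z = -0.2940 + -0.1338i, |z|^2 = 0.1043
Iter 13: z = -0.2952 + -0.1330i, |z|^2 = 0.1048
Iter 14: z = -0.2943 + -0.1331i, |z|^2 = 0.1043
Iter 15: z = -0.2949 + -0.1333i, |z|^2 = 0.1047
Iter 16: z = -0.2946 + -0.1330i, |z|^2 = 0.1045
Iter 17: z = -0.2947 + -0.1333i, |z|^2 = 0.1046
Iter 18: z = -0.2947 + -0.1331i, |z|^2 = 0.1046

Answer: 19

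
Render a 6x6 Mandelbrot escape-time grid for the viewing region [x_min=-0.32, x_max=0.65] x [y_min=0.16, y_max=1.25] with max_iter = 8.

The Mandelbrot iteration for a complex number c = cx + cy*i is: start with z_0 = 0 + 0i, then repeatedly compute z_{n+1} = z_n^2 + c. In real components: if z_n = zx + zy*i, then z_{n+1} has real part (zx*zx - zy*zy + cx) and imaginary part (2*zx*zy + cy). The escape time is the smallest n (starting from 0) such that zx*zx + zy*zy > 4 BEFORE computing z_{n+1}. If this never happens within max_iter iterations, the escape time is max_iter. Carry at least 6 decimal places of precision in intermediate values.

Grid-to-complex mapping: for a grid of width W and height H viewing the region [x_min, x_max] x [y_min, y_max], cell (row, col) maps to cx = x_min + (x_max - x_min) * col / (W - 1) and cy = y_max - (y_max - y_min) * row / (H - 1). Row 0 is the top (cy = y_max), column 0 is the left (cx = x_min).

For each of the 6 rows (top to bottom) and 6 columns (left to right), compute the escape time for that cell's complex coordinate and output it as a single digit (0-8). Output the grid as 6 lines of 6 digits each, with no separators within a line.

(row=0, col=0): c = -0.3200 + 1.2500i → escape time 3
(row=0, col=1): c = -0.1260 + 1.2500i → escape time 3
(row=0, col=2): c = 0.0680 + 1.2500i → escape time 2
(row=0, col=3): c = 0.2620 + 1.2500i → escape time 2
(row=0, col=4): c = 0.4560 + 1.2500i → escape time 2
(row=0, col=5): c = 0.6500 + 1.2500i → escape time 2
(row=1, col=0): c = -0.3200 + 1.0320i → escape time 5
(row=1, col=1): c = -0.1260 + 1.0320i → escape time 8
(row=1, col=2): c = 0.0680 + 1.0320i → escape time 4
(row=1, col=3): c = 0.2620 + 1.0320i → escape time 3
(row=1, col=4): c = 0.4560 + 1.0320i → escape time 2
(row=1, col=5): c = 0.6500 + 1.0320i → escape time 2
(row=2, col=0): c = -0.3200 + 0.8140i → escape time 8
(row=2, col=1): c = -0.1260 + 0.8140i → escape time 8
(row=2, col=2): c = 0.0680 + 0.8140i → escape time 7
(row=2, col=3): c = 0.2620 + 0.8140i → escape time 5
(row=2, col=4): c = 0.4560 + 0.8140i → escape time 3
(row=2, col=5): c = 0.6500 + 0.8140i → escape time 3
(row=3, col=0): c = -0.3200 + 0.5960i → escape time 8
(row=3, col=1): c = -0.1260 + 0.5960i → escape time 8
(row=3, col=2): c = 0.0680 + 0.5960i → escape time 8
(row=3, col=3): c = 0.2620 + 0.5960i → escape time 8
(row=3, col=4): c = 0.4560 + 0.5960i → escape time 5
(row=3, col=5): c = 0.6500 + 0.5960i → escape time 3
(row=4, col=0): c = -0.3200 + 0.3780i → escape time 8
(row=4, col=1): c = -0.1260 + 0.3780i → escape time 8
(row=4, col=2): c = 0.0680 + 0.3780i → escape time 8
(row=4, col=3): c = 0.2620 + 0.3780i → escape time 8
(row=4, col=4): c = 0.4560 + 0.3780i → escape time 8
(row=4, col=5): c = 0.6500 + 0.3780i → escape time 3
(row=5, col=0): c = -0.3200 + 0.1600i → escape time 8
(row=5, col=1): c = -0.1260 + 0.1600i → escape time 8
(row=5, col=2): c = 0.0680 + 0.1600i → escape time 8
(row=5, col=3): c = 0.2620 + 0.1600i → escape time 8
(row=5, col=4): c = 0.4560 + 0.1600i → escape time 6
(row=5, col=5): c = 0.6500 + 0.1600i → escape time 4

Answer: 332222
584322
887533
888853
888883
888864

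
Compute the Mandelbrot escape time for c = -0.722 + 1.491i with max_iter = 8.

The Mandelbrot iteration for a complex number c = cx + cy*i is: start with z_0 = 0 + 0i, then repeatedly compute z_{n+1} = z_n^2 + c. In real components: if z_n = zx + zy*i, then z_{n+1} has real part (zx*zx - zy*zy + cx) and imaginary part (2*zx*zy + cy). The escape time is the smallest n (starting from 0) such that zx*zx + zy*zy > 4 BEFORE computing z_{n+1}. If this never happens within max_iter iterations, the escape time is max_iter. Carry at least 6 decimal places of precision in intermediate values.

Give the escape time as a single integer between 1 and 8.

z_0 = 0 + 0i, c = -0.7220 + 1.4910i
Iter 1: z = -0.7220 + 1.4910i, |z|^2 = 2.7444
Iter 2: z = -2.4238 + -0.6620i, |z|^2 = 6.3130
Escaped at iteration 2

Answer: 2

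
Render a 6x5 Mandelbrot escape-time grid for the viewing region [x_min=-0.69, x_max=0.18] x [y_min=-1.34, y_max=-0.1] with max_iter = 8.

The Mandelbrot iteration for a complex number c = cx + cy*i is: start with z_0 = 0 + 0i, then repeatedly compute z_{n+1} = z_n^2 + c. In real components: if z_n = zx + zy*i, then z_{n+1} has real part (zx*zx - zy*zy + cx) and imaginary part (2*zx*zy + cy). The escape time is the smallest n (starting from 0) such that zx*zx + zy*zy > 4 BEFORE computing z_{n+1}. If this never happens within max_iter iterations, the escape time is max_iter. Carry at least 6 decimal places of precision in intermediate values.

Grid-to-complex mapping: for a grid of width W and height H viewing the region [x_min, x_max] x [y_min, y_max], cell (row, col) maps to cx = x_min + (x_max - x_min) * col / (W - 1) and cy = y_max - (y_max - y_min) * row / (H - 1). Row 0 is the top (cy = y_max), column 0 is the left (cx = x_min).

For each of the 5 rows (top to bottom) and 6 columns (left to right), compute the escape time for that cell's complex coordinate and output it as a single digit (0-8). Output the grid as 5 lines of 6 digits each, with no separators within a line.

(row=0, col=0): c = -0.6900 + -0.1000i → escape time 8
(row=0, col=1): c = -0.5160 + -0.1000i → escape time 8
(row=0, col=2): c = -0.3420 + -0.1000i → escape time 8
(row=0, col=3): c = -0.1680 + -0.1000i → escape time 8
(row=0, col=4): c = 0.0060 + -0.1000i → escape time 8
(row=0, col=5): c = 0.1800 + -0.1000i → escape time 8
(row=1, col=0): c = -0.6900 + -0.4100i → escape time 8
(row=1, col=1): c = -0.5160 + -0.4100i → escape time 8
(row=1, col=2): c = -0.3420 + -0.4100i → escape time 8
(row=1, col=3): c = -0.1680 + -0.4100i → escape time 8
(row=1, col=4): c = 0.0060 + -0.4100i → escape time 8
(row=1, col=5): c = 0.1800 + -0.4100i → escape time 8
(row=2, col=0): c = -0.6900 + -0.7200i → escape time 5
(row=2, col=1): c = -0.5160 + -0.7200i → escape time 7
(row=2, col=2): c = -0.3420 + -0.7200i → escape time 8
(row=2, col=3): c = -0.1680 + -0.7200i → escape time 8
(row=2, col=4): c = 0.0060 + -0.7200i → escape time 8
(row=2, col=5): c = 0.1800 + -0.7200i → escape time 6
(row=3, col=0): c = -0.6900 + -1.0300i → escape time 3
(row=3, col=1): c = -0.5160 + -1.0300i → escape time 4
(row=3, col=2): c = -0.3420 + -1.0300i → escape time 5
(row=3, col=3): c = -0.1680 + -1.0300i → escape time 8
(row=3, col=4): c = 0.0060 + -1.0300i → escape time 6
(row=3, col=5): c = 0.1800 + -1.0300i → escape time 4
(row=4, col=0): c = -0.6900 + -1.3400i → escape time 2
(row=4, col=1): c = -0.5160 + -1.3400i → escape time 2
(row=4, col=2): c = -0.3420 + -1.3400i → escape time 2
(row=4, col=3): c = -0.1680 + -1.3400i → escape time 2
(row=4, col=4): c = 0.0060 + -1.3400i → escape time 2
(row=4, col=5): c = 0.1800 + -1.3400i → escape time 2

Answer: 888888
888888
578886
345864
222222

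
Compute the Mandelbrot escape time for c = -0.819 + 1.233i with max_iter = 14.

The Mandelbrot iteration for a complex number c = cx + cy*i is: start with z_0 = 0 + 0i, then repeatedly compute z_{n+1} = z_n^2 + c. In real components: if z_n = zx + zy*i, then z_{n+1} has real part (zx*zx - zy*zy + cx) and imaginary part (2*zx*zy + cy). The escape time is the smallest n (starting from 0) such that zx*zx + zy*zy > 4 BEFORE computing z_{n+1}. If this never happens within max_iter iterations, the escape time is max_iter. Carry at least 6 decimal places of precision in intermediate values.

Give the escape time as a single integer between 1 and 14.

Answer: 3

Derivation:
z_0 = 0 + 0i, c = -0.8190 + 1.2330i
Iter 1: z = -0.8190 + 1.2330i, |z|^2 = 2.1911
Iter 2: z = -1.6685 + -0.7867i, |z|^2 = 3.4028
Iter 3: z = 1.3462 + 3.8581i, |z|^2 = 16.6972
Escaped at iteration 3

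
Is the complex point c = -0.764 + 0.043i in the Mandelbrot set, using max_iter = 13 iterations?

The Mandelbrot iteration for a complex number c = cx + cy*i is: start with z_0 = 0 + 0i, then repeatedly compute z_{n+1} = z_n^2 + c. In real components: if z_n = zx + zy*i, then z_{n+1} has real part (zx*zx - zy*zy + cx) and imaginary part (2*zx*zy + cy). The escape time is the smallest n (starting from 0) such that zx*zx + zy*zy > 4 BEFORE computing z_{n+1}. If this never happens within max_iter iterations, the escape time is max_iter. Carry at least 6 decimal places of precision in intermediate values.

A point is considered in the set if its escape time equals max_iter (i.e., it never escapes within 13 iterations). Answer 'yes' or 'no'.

z_0 = 0 + 0i, c = -0.7640 + 0.0430i
Iter 1: z = -0.7640 + 0.0430i, |z|^2 = 0.5855
Iter 2: z = -0.1822 + -0.0227i, |z|^2 = 0.0337
Iter 3: z = -0.7313 + 0.0513i, |z|^2 = 0.5375
Iter 4: z = -0.2318 + -0.0320i, |z|^2 = 0.0547
Iter 5: z = -0.7113 + 0.0578i, |z|^2 = 0.5093
Iter 6: z = -0.2614 + -0.0393i, |z|^2 = 0.0699
Iter 7: z = -0.6972 + 0.0635i, |z|^2 = 0.4901
Iter 8: z = -0.2819 + -0.0456i, |z|^2 = 0.0816
Iter 9: z = -0.6866 + 0.0687i, |z|^2 = 0.4761
Iter 10: z = -0.2973 + -0.0513i, |z|^2 = 0.0910
Iter 11: z = -0.6782 + 0.0735i, |z|^2 = 0.4654
Iter 12: z = -0.3094 + -0.0567i, |z|^2 = 0.0989
Did not escape in 13 iterations → in set

Answer: yes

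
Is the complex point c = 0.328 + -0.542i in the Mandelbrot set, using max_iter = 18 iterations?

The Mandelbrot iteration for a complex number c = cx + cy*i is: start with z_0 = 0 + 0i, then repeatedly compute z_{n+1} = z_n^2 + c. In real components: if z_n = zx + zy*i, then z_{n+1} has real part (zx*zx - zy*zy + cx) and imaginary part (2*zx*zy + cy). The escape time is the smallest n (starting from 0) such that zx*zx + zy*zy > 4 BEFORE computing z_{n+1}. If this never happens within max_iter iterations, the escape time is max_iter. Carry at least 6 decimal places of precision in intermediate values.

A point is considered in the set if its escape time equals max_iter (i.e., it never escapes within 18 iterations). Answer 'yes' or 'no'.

Answer: yes

Derivation:
z_0 = 0 + 0i, c = 0.3280 + -0.5420i
Iter 1: z = 0.3280 + -0.5420i, |z|^2 = 0.4013
Iter 2: z = 0.1418 + -0.8976i, |z|^2 = 0.8257
Iter 3: z = -0.4575 + -0.7966i, |z|^2 = 0.8438
Iter 4: z = -0.0972 + 0.1869i, |z|^2 = 0.0444
Iter 5: z = 0.3025 + -0.5783i, |z|^2 = 0.4260
Iter 6: z = 0.0851 + -0.8919i, |z|^2 = 0.8028
Iter 7: z = -0.4603 + -0.6937i, |z|^2 = 0.6932
Iter 8: z = 0.0587 + 0.0967i, |z|^2 = 0.0128
Iter 9: z = 0.3221 + -0.5307i, |z|^2 = 0.3853
Iter 10: z = 0.1501 + -0.8838i, |z|^2 = 0.8037
Iter 11: z = -0.4306 + -0.8074i, |z|^2 = 0.8373
Iter 12: z = -0.1385 + 0.1534i, |z|^2 = 0.0427
Iter 13: z = 0.3236 + -0.5845i, |z|^2 = 0.4464
Iter 14: z = 0.0911 + -0.9203i, |z|^2 = 0.8553
Iter 15: z = -0.5107 + -0.7097i, |z|^2 = 0.7646
Iter 16: z = 0.0851 + 0.1829i, |z|^2 = 0.0407
Iter 17: z = 0.3018 + -0.5109i, |z|^2 = 0.3521
Did not escape in 18 iterations → in set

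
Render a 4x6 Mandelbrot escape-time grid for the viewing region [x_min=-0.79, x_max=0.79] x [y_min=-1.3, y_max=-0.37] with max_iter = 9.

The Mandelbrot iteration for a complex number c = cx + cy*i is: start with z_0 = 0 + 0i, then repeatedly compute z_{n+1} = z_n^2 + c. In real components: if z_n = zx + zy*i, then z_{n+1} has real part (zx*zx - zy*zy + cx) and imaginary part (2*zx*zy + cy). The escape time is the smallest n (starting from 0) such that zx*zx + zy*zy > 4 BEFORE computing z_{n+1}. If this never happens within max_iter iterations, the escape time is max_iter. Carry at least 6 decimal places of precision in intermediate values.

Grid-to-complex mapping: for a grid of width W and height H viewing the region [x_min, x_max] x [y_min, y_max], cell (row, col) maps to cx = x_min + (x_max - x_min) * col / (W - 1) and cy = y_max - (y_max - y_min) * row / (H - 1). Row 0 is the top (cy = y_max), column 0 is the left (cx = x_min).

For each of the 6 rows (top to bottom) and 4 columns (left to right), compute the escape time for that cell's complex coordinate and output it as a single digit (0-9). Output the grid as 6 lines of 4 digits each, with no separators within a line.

(row=0, col=0): c = -0.7900 + -0.3700i → escape time 8
(row=0, col=1): c = -0.2633 + -0.3700i → escape time 9
(row=0, col=2): c = 0.2633 + -0.3700i → escape time 9
(row=0, col=3): c = 0.7900 + -0.3700i → escape time 3
(row=1, col=0): c = -0.7900 + -0.5560i → escape time 6
(row=1, col=1): c = -0.2633 + -0.5560i → escape time 9
(row=1, col=2): c = 0.2633 + -0.5560i → escape time 9
(row=1, col=3): c = 0.7900 + -0.5560i → escape time 3
(row=2, col=0): c = -0.7900 + -0.7420i → escape time 4
(row=2, col=1): c = -0.2633 + -0.7420i → escape time 9
(row=2, col=2): c = 0.2633 + -0.7420i → escape time 5
(row=2, col=3): c = 0.7900 + -0.7420i → escape time 2
(row=3, col=0): c = -0.7900 + -0.9280i → escape time 3
(row=3, col=1): c = -0.2633 + -0.9280i → escape time 7
(row=3, col=2): c = 0.2633 + -0.9280i → escape time 4
(row=3, col=3): c = 0.7900 + -0.9280i → escape time 2
(row=4, col=0): c = -0.7900 + -1.1140i → escape time 3
(row=4, col=1): c = -0.2633 + -1.1140i → escape time 5
(row=4, col=2): c = 0.2633 + -1.1140i → escape time 3
(row=4, col=3): c = 0.7900 + -1.1140i → escape time 2
(row=5, col=0): c = -0.7900 + -1.3000i → escape time 2
(row=5, col=1): c = -0.2633 + -1.3000i → escape time 3
(row=5, col=2): c = 0.2633 + -1.3000i → escape time 2
(row=5, col=3): c = 0.7900 + -1.3000i → escape time 2

Answer: 8993
6993
4952
3742
3532
2322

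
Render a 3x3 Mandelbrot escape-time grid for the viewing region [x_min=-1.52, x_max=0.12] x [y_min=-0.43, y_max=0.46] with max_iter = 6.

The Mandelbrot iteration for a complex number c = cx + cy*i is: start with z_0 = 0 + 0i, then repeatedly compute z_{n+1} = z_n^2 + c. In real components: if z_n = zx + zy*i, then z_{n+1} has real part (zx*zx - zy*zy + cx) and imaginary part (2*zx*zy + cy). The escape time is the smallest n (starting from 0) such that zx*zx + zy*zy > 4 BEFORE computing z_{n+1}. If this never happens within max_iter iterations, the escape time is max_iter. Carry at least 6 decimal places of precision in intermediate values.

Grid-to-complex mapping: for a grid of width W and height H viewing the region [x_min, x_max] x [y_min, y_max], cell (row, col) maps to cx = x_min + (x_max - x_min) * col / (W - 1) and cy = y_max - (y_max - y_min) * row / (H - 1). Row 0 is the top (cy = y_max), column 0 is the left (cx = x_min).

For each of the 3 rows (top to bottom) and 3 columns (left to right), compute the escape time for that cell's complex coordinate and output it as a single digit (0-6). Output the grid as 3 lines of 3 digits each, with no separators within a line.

Answer: 366
666
366

Derivation:
(row=0, col=0): c = -1.5200 + 0.4600i → escape time 3
(row=0, col=1): c = -0.7000 + 0.4600i → escape time 6
(row=0, col=2): c = 0.1200 + 0.4600i → escape time 6
(row=1, col=0): c = -1.5200 + 0.0150i → escape time 6
(row=1, col=1): c = -0.7000 + 0.0150i → escape time 6
(row=1, col=2): c = 0.1200 + 0.0150i → escape time 6
(row=2, col=0): c = -1.5200 + -0.4300i → escape time 3
(row=2, col=1): c = -0.7000 + -0.4300i → escape time 6
(row=2, col=2): c = 0.1200 + -0.4300i → escape time 6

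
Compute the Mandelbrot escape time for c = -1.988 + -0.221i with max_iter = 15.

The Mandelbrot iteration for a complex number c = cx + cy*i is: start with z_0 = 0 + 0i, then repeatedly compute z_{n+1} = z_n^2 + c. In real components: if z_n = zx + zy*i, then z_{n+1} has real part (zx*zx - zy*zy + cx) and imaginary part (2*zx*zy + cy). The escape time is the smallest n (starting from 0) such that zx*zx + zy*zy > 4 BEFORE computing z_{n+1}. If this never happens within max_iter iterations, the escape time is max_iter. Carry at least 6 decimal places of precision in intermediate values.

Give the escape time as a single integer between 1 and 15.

Answer: 1

Derivation:
z_0 = 0 + 0i, c = -1.9880 + -0.2210i
Iter 1: z = -1.9880 + -0.2210i, |z|^2 = 4.0010
Escaped at iteration 1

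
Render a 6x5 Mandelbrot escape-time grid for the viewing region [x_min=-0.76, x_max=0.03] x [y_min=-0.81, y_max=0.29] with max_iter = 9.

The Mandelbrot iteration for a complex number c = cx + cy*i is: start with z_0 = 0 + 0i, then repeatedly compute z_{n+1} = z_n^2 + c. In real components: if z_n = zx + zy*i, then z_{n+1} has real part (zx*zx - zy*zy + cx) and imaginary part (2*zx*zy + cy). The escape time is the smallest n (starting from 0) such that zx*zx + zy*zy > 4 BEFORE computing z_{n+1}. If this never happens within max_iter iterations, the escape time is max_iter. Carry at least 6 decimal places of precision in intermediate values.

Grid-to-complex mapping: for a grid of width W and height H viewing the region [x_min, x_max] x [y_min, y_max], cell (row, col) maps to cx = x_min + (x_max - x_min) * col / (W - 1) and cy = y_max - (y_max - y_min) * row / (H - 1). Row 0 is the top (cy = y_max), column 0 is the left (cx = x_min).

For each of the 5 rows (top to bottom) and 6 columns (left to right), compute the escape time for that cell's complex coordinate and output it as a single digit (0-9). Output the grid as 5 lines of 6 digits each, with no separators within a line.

Answer: 999999
999999
999999
699999
446999

Derivation:
(row=0, col=0): c = -0.7600 + 0.2900i → escape time 9
(row=0, col=1): c = -0.6020 + 0.2900i → escape time 9
(row=0, col=2): c = -0.4440 + 0.2900i → escape time 9
(row=0, col=3): c = -0.2860 + 0.2900i → escape time 9
(row=0, col=4): c = -0.1280 + 0.2900i → escape time 9
(row=0, col=5): c = 0.0300 + 0.2900i → escape time 9
(row=1, col=0): c = -0.7600 + 0.0150i → escape time 9
(row=1, col=1): c = -0.6020 + 0.0150i → escape time 9
(row=1, col=2): c = -0.4440 + 0.0150i → escape time 9
(row=1, col=3): c = -0.2860 + 0.0150i → escape time 9
(row=1, col=4): c = -0.1280 + 0.0150i → escape time 9
(row=1, col=5): c = 0.0300 + 0.0150i → escape time 9
(row=2, col=0): c = -0.7600 + -0.2600i → escape time 9
(row=2, col=1): c = -0.6020 + -0.2600i → escape time 9
(row=2, col=2): c = -0.4440 + -0.2600i → escape time 9
(row=2, col=3): c = -0.2860 + -0.2600i → escape time 9
(row=2, col=4): c = -0.1280 + -0.2600i → escape time 9
(row=2, col=5): c = 0.0300 + -0.2600i → escape time 9
(row=3, col=0): c = -0.7600 + -0.5350i → escape time 6
(row=3, col=1): c = -0.6020 + -0.5350i → escape time 9
(row=3, col=2): c = -0.4440 + -0.5350i → escape time 9
(row=3, col=3): c = -0.2860 + -0.5350i → escape time 9
(row=3, col=4): c = -0.1280 + -0.5350i → escape time 9
(row=3, col=5): c = 0.0300 + -0.5350i → escape time 9
(row=4, col=0): c = -0.7600 + -0.8100i → escape time 4
(row=4, col=1): c = -0.6020 + -0.8100i → escape time 4
(row=4, col=2): c = -0.4440 + -0.8100i → escape time 6
(row=4, col=3): c = -0.2860 + -0.8100i → escape time 9
(row=4, col=4): c = -0.1280 + -0.8100i → escape time 9
(row=4, col=5): c = 0.0300 + -0.8100i → escape time 9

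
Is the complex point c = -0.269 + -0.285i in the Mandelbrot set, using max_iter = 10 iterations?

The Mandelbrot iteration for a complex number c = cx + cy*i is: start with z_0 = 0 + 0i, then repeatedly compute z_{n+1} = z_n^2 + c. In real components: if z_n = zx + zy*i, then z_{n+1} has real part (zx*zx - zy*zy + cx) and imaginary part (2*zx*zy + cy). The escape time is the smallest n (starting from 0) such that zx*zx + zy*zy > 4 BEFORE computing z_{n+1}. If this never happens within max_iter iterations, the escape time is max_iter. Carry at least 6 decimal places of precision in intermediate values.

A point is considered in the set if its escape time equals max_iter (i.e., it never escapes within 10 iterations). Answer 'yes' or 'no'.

Answer: yes

Derivation:
z_0 = 0 + 0i, c = -0.2690 + -0.2850i
Iter 1: z = -0.2690 + -0.2850i, |z|^2 = 0.1536
Iter 2: z = -0.2779 + -0.1317i, |z|^2 = 0.0945
Iter 3: z = -0.2091 + -0.2118i, |z|^2 = 0.0886
Iter 4: z = -0.2701 + -0.1964i, |z|^2 = 0.1115
Iter 5: z = -0.2346 + -0.1789i, |z|^2 = 0.0870
Iter 6: z = -0.2460 + -0.2011i, |z|^2 = 0.1009
Iter 7: z = -0.2489 + -0.1861i, |z|^2 = 0.0966
Iter 8: z = -0.2417 + -0.1924i, |z|^2 = 0.0954
Iter 9: z = -0.2476 + -0.1920i, |z|^2 = 0.0982
Did not escape in 10 iterations → in set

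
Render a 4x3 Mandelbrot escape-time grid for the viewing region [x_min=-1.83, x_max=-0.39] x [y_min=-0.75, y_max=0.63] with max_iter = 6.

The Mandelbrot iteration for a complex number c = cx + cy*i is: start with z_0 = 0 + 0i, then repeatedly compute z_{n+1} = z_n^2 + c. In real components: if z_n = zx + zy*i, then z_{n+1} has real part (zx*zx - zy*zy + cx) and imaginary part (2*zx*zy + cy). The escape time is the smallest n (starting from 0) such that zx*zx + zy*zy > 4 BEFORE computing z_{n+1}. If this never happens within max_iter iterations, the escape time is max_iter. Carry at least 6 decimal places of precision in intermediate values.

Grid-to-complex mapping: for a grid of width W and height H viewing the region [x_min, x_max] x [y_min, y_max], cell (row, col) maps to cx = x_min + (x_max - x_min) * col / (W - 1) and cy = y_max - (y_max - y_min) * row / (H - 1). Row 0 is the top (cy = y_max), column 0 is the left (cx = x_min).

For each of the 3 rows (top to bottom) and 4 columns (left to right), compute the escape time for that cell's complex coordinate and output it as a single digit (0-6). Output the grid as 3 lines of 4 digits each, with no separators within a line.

Answer: 2356
6666
2346

Derivation:
(row=0, col=0): c = -1.8300 + 0.6300i → escape time 2
(row=0, col=1): c = -1.3500 + 0.6300i → escape time 3
(row=0, col=2): c = -0.8700 + 0.6300i → escape time 5
(row=0, col=3): c = -0.3900 + 0.6300i → escape time 6
(row=1, col=0): c = -1.8300 + -0.0600i → escape time 6
(row=1, col=1): c = -1.3500 + -0.0600i → escape time 6
(row=1, col=2): c = -0.8700 + -0.0600i → escape time 6
(row=1, col=3): c = -0.3900 + -0.0600i → escape time 6
(row=2, col=0): c = -1.8300 + -0.7500i → escape time 2
(row=2, col=1): c = -1.3500 + -0.7500i → escape time 3
(row=2, col=2): c = -0.8700 + -0.7500i → escape time 4
(row=2, col=3): c = -0.3900 + -0.7500i → escape time 6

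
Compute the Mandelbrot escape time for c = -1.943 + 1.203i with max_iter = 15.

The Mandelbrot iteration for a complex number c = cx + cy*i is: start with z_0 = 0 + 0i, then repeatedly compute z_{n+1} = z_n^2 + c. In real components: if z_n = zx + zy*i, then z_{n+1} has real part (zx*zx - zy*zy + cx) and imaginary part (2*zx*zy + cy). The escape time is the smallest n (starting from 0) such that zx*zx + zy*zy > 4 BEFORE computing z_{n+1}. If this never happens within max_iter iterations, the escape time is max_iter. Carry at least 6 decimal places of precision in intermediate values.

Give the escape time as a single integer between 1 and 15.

Answer: 1

Derivation:
z_0 = 0 + 0i, c = -1.9430 + 1.2030i
Iter 1: z = -1.9430 + 1.2030i, |z|^2 = 5.2225
Escaped at iteration 1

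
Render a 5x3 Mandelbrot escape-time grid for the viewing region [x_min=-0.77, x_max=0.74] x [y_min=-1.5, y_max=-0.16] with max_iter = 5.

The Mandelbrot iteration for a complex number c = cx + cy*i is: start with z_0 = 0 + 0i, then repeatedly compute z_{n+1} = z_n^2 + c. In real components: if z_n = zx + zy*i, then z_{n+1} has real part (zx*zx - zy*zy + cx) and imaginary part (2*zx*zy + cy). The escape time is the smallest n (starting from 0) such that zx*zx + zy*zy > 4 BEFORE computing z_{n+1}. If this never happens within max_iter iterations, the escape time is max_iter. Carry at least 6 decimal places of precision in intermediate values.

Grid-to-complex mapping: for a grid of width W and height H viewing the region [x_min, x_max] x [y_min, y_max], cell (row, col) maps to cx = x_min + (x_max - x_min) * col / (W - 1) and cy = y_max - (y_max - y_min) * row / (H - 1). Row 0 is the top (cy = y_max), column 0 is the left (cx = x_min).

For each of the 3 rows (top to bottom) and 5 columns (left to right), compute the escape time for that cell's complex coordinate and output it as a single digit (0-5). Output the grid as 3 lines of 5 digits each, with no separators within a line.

Answer: 55553
45542
22222

Derivation:
(row=0, col=0): c = -0.7700 + -0.1600i → escape time 5
(row=0, col=1): c = -0.3925 + -0.1600i → escape time 5
(row=0, col=2): c = -0.0150 + -0.1600i → escape time 5
(row=0, col=3): c = 0.3625 + -0.1600i → escape time 5
(row=0, col=4): c = 0.7400 + -0.1600i → escape time 3
(row=1, col=0): c = -0.7700 + -0.8300i → escape time 4
(row=1, col=1): c = -0.3925 + -0.8300i → escape time 5
(row=1, col=2): c = -0.0150 + -0.8300i → escape time 5
(row=1, col=3): c = 0.3625 + -0.8300i → escape time 4
(row=1, col=4): c = 0.7400 + -0.8300i → escape time 2
(row=2, col=0): c = -0.7700 + -1.5000i → escape time 2
(row=2, col=1): c = -0.3925 + -1.5000i → escape time 2
(row=2, col=2): c = -0.0150 + -1.5000i → escape time 2
(row=2, col=3): c = 0.3625 + -1.5000i → escape time 2
(row=2, col=4): c = 0.7400 + -1.5000i → escape time 2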